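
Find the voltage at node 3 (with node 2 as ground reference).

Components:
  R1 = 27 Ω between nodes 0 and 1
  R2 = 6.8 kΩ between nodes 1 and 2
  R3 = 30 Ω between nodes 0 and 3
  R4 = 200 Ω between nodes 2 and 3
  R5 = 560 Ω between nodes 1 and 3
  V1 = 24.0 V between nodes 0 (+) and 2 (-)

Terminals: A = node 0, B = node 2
Nodal analysis, taking node 2 as the 0 V reference.
Source V1 fixes V_0 = 24 V.
KCL at each unknown node (sum of currents leaving = 0; resistances in Ω):
  Node 1: (V_1 - 24)/27 + (V_1 - 0)/6800 + (V_1 - V_3)/560 = 0
  Node 3: (V_3 - 24)/30 + (V_3 - 0)/200 + (V_3 - V_1)/560 = 0
Collecting terms (coefficients in siemens):
  0.03897·V_1 - 0.001786·V_3 = 0.8889
  0.04012·V_3 - 0.001786·V_1 = 0.8
Determinant D = (0.03897)(0.04012) - (-0.001786)(-0.001786) = 0.00156
V_1 = [(0.8889)(0.04012) - (-0.001786)(0.8)]/D = 23.77 V
V_3 = [(0.03897)(0.8) - (0.8889)(-0.001786)]/D = 21 V
The requested potential is V_3 = 21 V.

Final answer: V_3 = 21 V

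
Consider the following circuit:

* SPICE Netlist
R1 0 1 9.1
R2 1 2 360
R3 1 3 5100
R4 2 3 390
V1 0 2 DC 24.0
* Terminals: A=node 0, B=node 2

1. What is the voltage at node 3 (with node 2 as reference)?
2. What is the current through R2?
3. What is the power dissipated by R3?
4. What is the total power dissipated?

Nodal analysis, taking node 2 as the 0 V reference.
Source V1 fixes V_0 = 24 V.
KCL at each unknown node (sum of currents leaving = 0; resistances in Ω):
  Node 1: (V_1 - 24)/9.1 + (V_1 - 0)/360 + (V_1 - V_3)/5100 = 0
  Node 3: (V_3 - V_1)/5100 + (V_3 - 0)/390 = 0
Collecting terms (coefficients in siemens):
  0.1129·V_1 - 0.0001961·V_3 = 2.637
  0.00276·V_3 - 0.0001961·V_1 = 0
Determinant D = (0.1129)(0.00276) - (-0.0001961)(-0.0001961) = 0.0003115
V_1 = [(2.637)(0.00276) - (-0.0001961)(0)]/D = 23.37 V
V_3 = [(0.1129)(0) - (2.637)(-0.0001961)]/D = 1.66 V
Part 1:
  Read off the nodal solution: V_3 = 1.66 V
Part 2:
  I_R2 = (V_1 - V_2)/R2 = (23.37 - 0)/360 = 0.06492 A
  Magnitude: I_R2 = 0.06492 A
Part 3:
  I_R3 = (V_1 - V_3)/R3 = (23.37 - 1.66)/5100 = 0.004257 A
  P_R3 = I_R3² × R3 = (0.004257)² × 5100 = 0.09242 W
Part 4:
  Power in each resistor, P = (ΔV)²/R:
    P_R1 = (24 - 23.37)²/9.1 = 0.04355 W
    P_R2 = (23.37 - 0)²/360 = 1.517 W
    P_R3 = (23.37 - 1.66)²/5100 = 0.09242 W
    P_R4 = (0 - 1.66)²/390 = 0.007067 W
  P_total = P_R1 + P_R2 + P_R3 + P_R4 = 1.66 W

Final answers:
1. V_3 = 1.66 V
2. I_R2 = 0.06492 A
3. P_R3 = 0.09242 W
4. P_total = 1.66 W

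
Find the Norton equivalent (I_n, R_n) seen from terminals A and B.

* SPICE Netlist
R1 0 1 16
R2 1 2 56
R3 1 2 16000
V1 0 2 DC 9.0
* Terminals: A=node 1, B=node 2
Find the Thévenin equivalent first; then I_n = V_th/R_th and R_n = R_th.
Step 1 — V_th is the open-circuit voltage V_A - V_B (nothing connected across the terminals).
Nodal analysis, taking node 2 as the 0 V reference.
Source V1 fixes V_0 = 9 V.
KCL at each unknown node (sum of currents leaving = 0; resistances in Ω):
  Node 1: (V_1 - 9)/16 + (V_1 - 0)/56 + (V_1 - 0)/16000 = 0
Collecting terms: 0.08042 × V_1 = 0.5625  =>  V_1 = 6.995 V
V_th = V_1 - V_2 = 6.995 - 0 = 6.995 V
Step 2 — R_th: zero the source — replace V1 by a short circuit (node 2 merges into node 0) — and find the resistance seen between A (node 1) and B (node 0).
Reduce the network between node 1 (A) and node 0 (B) by series/parallel combination:
  Rp1 = R1 ‖ R2 ‖ R3 (parallel, all between nodes 0 and 1) = 1/(1/16 + 1/56 + 1/16000) = 12.43 Ω
R_th = 12.43 Ω
I_n = V_th/R_th = 6.995/12.43 = 0.5625 A, and R_n = R_th = 12.43 Ω

Final answer: I_n = 0.5625 A, R_n = 12.43 Ω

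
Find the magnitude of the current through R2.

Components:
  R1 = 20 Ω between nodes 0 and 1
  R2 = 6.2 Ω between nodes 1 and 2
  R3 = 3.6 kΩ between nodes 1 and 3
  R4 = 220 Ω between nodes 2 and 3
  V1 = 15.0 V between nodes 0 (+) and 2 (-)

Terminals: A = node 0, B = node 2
Nodal analysis, taking node 2 as the 0 V reference.
Source V1 fixes V_0 = 15 V.
KCL at each unknown node (sum of currents leaving = 0; resistances in Ω):
  Node 1: (V_1 - 15)/20 + (V_1 - 0)/6.2 + (V_1 - V_3)/3600 = 0
  Node 3: (V_3 - V_1)/3600 + (V_3 - 0)/220 = 0
Collecting terms (coefficients in siemens):
  0.2116·V_1 - 0.0002778·V_3 = 0.75
  0.004823·V_3 - 0.0002778·V_1 = 0
Determinant D = (0.2116)(0.004823) - (-0.0002778)(-0.0002778) = 0.00102
V_1 = [(0.75)(0.004823) - (-0.0002778)(0)]/D = 3.545 V
V_3 = [(0.2116)(0) - (0.75)(-0.0002778)]/D = 0.2042 V
I_R2 = (V_1 - V_2)/R2 = (3.545 - 0)/6.2 = 0.5718 A
|I_R2| = 0.5718 A

Final answer: |I_R2| = 0.5718 A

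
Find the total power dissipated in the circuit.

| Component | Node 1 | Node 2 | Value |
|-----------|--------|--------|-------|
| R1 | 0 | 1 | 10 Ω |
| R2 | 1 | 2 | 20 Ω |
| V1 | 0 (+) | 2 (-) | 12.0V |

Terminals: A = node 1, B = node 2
Nodal analysis, taking node 2 as the 0 V reference.
Source V1 fixes V_0 = 12 V.
KCL at each unknown node (sum of currents leaving = 0; resistances in Ω):
  Node 1: (V_1 - 12)/10 + (V_1 - 0)/20 = 0
Collecting terms: 0.15 × V_1 = 1.2  =>  V_1 = 8 V
Power in each resistor, P = (ΔV)²/R:
  P_R1 = (12 - 8)²/10 = 1.6 W
  P_R2 = (8 - 0)²/20 = 3.2 W
P_total = P_R1 + P_R2 = 4.8 W

Final answer: 4.8 W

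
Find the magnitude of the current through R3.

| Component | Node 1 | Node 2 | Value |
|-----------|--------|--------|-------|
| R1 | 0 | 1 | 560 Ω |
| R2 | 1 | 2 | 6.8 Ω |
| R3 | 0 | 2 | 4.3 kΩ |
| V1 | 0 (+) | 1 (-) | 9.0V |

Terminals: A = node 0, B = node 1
Nodal analysis, taking node 1 as the 0 V reference.
Source V1 fixes V_0 = 9 V.
KCL at each unknown node (sum of currents leaving = 0; resistances in Ω):
  Node 2: (V_2 - 0)/6.8 + (V_2 - 9)/4300 = 0
Collecting terms: 0.1473 × V_2 = 0.002093  =>  V_2 = 0.01421 V
I_R3 = (V_0 - V_2)/R3 = (9 - 0.01421)/4300 = 0.00209 A
|I_R3| = 0.00209 A

Final answer: |I_R3| = 0.00209 A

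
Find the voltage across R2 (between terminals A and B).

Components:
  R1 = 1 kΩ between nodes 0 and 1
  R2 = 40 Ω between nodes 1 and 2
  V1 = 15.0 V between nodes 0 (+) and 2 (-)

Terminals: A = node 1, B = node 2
R1 and R2 are in series across V1 (node 0 → node 1 → node 2), and the output A–B is taken across R2, so this is a voltage divider.
Series current: I = V1/(R1 + R2) = 15/(1000 + 40) = 15/1040 = 0.01442 A
V_R2 = I × R2 = V1 × R2/(R1 + R2) = 15 × 40/1040 = 0.5769 V

Final answer: 0.5769 V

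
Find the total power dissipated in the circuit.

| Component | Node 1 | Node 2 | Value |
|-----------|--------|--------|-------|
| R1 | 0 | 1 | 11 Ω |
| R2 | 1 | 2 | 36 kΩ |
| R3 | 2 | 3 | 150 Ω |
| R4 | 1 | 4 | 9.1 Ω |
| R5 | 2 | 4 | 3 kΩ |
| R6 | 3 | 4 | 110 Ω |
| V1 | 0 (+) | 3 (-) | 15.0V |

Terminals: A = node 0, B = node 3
Nodal analysis, taking node 3 as the 0 V reference.
Source V1 fixes V_0 = 15 V.
KCL at each unknown node (sum of currents leaving = 0; resistances in Ω):
  Node 1: (V_1 - 15)/11 + (V_1 - V_2)/36000 + (V_1 - V_4)/9.1 = 0
  Node 2: (V_2 - V_1)/36000 + (V_2 - 0)/150 + (V_2 - V_4)/3000 = 0
  Node 4: (V_4 - V_1)/9.1 + (V_4 - V_2)/3000 + (V_4 - 0)/110 = 0
Collecting terms (coefficients in siemens):
  0.2008·V_1 - 0.00002778·V_2 - 0.1099·V_4 = 1.364
  0.007028·V_2 - 0.00002778·V_1 - 0.0003333·V_4 = 0
  0.1193·V_4 - 0.1099·V_1 - 0.0003333·V_2 = 0
Solving these 3 simultaneous equations (Gaussian elimination) gives:
  V_1 = 13.69 V, V_2 = 0.6523 V, V_4 = 12.61 V
Power in each resistor, P = (ΔV)²/R:
  P_R1 = (15 - 13.69)²/11 = 0.1558 W
  P_R2 = (13.69 - 0.6523)²/36000 = 0.004722 W
  P_R3 = (0.6523 - 0)²/150 = 0.002837 W
  P_R4 = (13.69 - 12.61)²/9.1 = 0.1281 W
  P_R5 = (0.6523 - 12.61)²/3000 = 0.04767 W
  P_R6 = (0 - 12.61)²/110 = 1.446 W
P_total = P_R1 + P_R2 + P_R3 + P_R4 + P_R5 + P_R6 = 1.785 W

Final answer: 1.785 W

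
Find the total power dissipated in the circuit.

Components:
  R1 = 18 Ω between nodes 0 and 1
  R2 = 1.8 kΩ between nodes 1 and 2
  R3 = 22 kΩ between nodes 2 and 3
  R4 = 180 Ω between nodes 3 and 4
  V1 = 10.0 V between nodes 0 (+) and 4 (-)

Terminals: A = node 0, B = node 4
Nodal analysis, taking node 4 as the 0 V reference.
Source V1 fixes V_0 = 10 V.
KCL at each unknown node (sum of currents leaving = 0; resistances in Ω):
  Node 1: (V_1 - 10)/18 + (V_1 - V_2)/1800 = 0
  Node 2: (V_2 - V_1)/1800 + (V_2 - V_3)/22000 = 0
  Node 3: (V_3 - V_2)/22000 + (V_3 - 0)/180 = 0
Collecting terms (coefficients in siemens):
  0.05611·V_1 - 0.0005556·V_2 = 0.5556
  0.000601·V_2 - 0.0005556·V_1 - 0.00004545·V_3 = 0
  0.005601·V_3 - 0.00004545·V_2 = 0
Solving these 3 simultaneous equations (Gaussian elimination) gives:
  V_1 = 9.992 V, V_2 = 9.242 V, V_3 = 0.07501 V
Power in each resistor, P = (ΔV)²/R:
  P_R1 = (10 - 9.992)²/18 = 0.000003126 W
  P_R2 = (9.992 - 9.242)²/1800 = 0.0003126 W
  P_R3 = (9.242 - 0.07501)²/22000 = 0.00382 W
  P_R4 = (0.07501 - 0)²/180 = 0.00003126 W
P_total = P_R1 + P_R2 + P_R3 + P_R4 = 0.004167 W

Final answer: 0.004167 W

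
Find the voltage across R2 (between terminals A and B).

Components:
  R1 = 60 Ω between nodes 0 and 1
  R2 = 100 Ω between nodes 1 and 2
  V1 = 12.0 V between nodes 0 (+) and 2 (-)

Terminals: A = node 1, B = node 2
R1 and R2 are in series across V1 (node 0 → node 1 → node 2), and the output A–B is taken across R2, so this is a voltage divider.
Series current: I = V1/(R1 + R2) = 12/(60 + 100) = 12/160 = 0.075 A
V_R2 = I × R2 = V1 × R2/(R1 + R2) = 12 × 100/160 = 7.5 V

Final answer: 7.5 V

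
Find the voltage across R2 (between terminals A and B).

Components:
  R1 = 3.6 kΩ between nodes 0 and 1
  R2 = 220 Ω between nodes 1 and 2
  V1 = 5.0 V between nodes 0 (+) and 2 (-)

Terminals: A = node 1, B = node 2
R1 and R2 are in series across V1 (node 0 → node 1 → node 2), and the output A–B is taken across R2, so this is a voltage divider.
Series current: I = V1/(R1 + R2) = 5/(3600 + 220) = 5/3820 = 0.001309 A
V_R2 = I × R2 = V1 × R2/(R1 + R2) = 5 × 220/3820 = 0.288 V

Final answer: 0.288 V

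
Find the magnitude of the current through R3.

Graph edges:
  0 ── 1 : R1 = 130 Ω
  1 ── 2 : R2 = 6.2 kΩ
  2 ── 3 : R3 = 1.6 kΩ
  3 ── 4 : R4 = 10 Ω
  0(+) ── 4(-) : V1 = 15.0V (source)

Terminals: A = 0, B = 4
Nodal analysis, taking node 4 as the 0 V reference.
Source V1 fixes V_0 = 15 V.
KCL at each unknown node (sum of currents leaving = 0; resistances in Ω):
  Node 1: (V_1 - 15)/130 + (V_1 - V_2)/6200 = 0
  Node 2: (V_2 - V_1)/6200 + (V_2 - V_3)/1600 = 0
  Node 3: (V_3 - V_2)/1600 + (V_3 - 0)/10 = 0
Collecting terms (coefficients in siemens):
  0.007854·V_1 - 0.0001613·V_2 = 0.1154
  0.0007863·V_2 - 0.0001613·V_1 - 0.000625·V_3 = 0
  0.1006·V_3 - 0.000625·V_2 = 0
Solving these 3 simultaneous equations (Gaussian elimination) gives:
  V_1 = 14.75 V, V_2 = 3.042 V, V_3 = 0.01889 V
I_R3 = (V_2 - V_3)/R3 = (3.042 - 0.01889)/1600 = 0.001889 A
|I_R3| = 0.001889 A

Final answer: |I_R3| = 0.001889 A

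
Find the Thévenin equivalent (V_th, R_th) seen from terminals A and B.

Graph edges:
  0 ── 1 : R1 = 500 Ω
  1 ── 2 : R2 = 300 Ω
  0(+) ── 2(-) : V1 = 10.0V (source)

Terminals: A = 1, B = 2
Step 1 — V_th is the open-circuit voltage V_A - V_B (nothing connected across the terminals).
Nodal analysis, taking node 2 as the 0 V reference.
Source V1 fixes V_0 = 10 V.
KCL at each unknown node (sum of currents leaving = 0; resistances in Ω):
  Node 1: (V_1 - 10)/500 + (V_1 - 0)/300 = 0
Collecting terms: 0.005333 × V_1 = 0.02  =>  V_1 = 3.75 V
V_th = V_1 - V_2 = 3.75 - 0 = 3.75 V
Step 2 — R_th: zero the source — replace V1 by a short circuit (node 2 merges into node 0) — and find the resistance seen between A (node 1) and B (node 0).
Reduce the network between node 1 (A) and node 0 (B) by series/parallel combination:
  Rp1 = R1 ‖ R2 (parallel, both between nodes 0 and 1) = 1/(1/500 + 1/300) = 187.5 Ω
R_th = 187.5 Ω

Final answer: V_th = 3.75 V, R_th = 187.5 Ω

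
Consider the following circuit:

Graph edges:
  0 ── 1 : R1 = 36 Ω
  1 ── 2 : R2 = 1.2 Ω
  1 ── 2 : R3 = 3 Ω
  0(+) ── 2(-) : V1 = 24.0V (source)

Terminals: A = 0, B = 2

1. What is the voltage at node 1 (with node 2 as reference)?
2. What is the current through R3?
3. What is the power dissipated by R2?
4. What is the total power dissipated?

Nodal analysis, taking node 2 as the 0 V reference.
Source V1 fixes V_0 = 24 V.
KCL at each unknown node (sum of currents leaving = 0; resistances in Ω):
  Node 1: (V_1 - 24)/36 + (V_1 - 0)/1.2 + (V_1 - 0)/3 = 0
Collecting terms: 1.194 × V_1 = 0.6667  =>  V_1 = 0.5581 V
Part 1:
  Read off the nodal solution: V_1 = 0.5581 V
Part 2:
  I_R3 = (V_1 - V_2)/R3 = (0.5581 - 0)/3 = 0.186 A
  Magnitude: I_R3 = 0.186 A
Part 3:
  I_R2 = (V_1 - V_2)/R2 = (0.5581 - 0)/1.2 = 0.4651 A
  P_R2 = I_R2² × R2 = (0.4651)² × 1.2 = 0.2596 W
Part 4:
  Power in each resistor, P = (ΔV)²/R:
    P_R1 = (24 - 0.5581)²/36 = 15.26 W
    P_R2 = (0.5581 - 0)²/1.2 = 0.2596 W
    P_R3 = (0.5581 - 0)²/3 = 0.1038 W
  P_total = P_R1 + P_R2 + P_R3 = 15.63 W

Final answers:
1. V_1 = 0.5581 V
2. I_R3 = 0.186 A
3. P_R2 = 0.2596 W
4. P_total = 15.63 W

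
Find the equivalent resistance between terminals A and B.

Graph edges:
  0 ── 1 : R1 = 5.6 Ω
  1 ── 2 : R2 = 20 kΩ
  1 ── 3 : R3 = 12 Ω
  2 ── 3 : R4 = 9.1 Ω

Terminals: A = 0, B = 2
Reduce the network between node 0 (A) and node 2 (B) by series/parallel combination:
  Rs1 = R3 + R4 (series, joined only at node 3) = 12 + 9.1 = 21.1 Ω
  Rp1 = R2 ‖ Rs1 (parallel, both between nodes 1 and 2) = 1/(1/20000 + 1/21.1) = 21.08 Ω
  Rs2 = R1 + Rp1 (series, joined only at node 1) = 5.6 + 21.08 = 26.68 Ω
R_eq = 26.68 Ω

Final answer: 26.68 Ω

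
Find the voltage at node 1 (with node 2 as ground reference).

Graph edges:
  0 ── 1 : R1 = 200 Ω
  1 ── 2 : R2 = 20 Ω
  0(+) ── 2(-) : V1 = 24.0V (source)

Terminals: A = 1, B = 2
Nodal analysis, taking node 2 as the 0 V reference.
Source V1 fixes V_0 = 24 V.
KCL at each unknown node (sum of currents leaving = 0; resistances in Ω):
  Node 1: (V_1 - 24)/200 + (V_1 - 0)/20 = 0
Collecting terms: 0.055 × V_1 = 0.12  =>  V_1 = 2.182 V
The requested potential is V_1 = 2.182 V.

Final answer: V_1 = 2.182 V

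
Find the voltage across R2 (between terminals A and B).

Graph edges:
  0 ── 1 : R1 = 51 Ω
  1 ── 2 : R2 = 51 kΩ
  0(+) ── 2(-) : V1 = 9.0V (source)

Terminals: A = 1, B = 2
R1 and R2 are in series across V1 (node 0 → node 1 → node 2), and the output A–B is taken across R2, so this is a voltage divider.
Series current: I = V1/(R1 + R2) = 9/(51 + 51000) = 9/51050 = 0.0001763 A
V_R2 = I × R2 = V1 × R2/(R1 + R2) = 9 × 51000/51050 = 8.991 V

Final answer: 8.991 V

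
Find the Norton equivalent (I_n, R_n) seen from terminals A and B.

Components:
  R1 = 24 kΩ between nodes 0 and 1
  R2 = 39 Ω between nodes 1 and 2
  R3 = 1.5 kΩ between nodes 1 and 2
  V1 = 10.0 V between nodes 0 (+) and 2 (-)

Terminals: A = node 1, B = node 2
Find the Thévenin equivalent first; then I_n = V_th/R_th and R_n = R_th.
Step 1 — V_th is the open-circuit voltage V_A - V_B (nothing connected across the terminals).
Nodal analysis, taking node 2 as the 0 V reference.
Source V1 fixes V_0 = 10 V.
KCL at each unknown node (sum of currents leaving = 0; resistances in Ω):
  Node 1: (V_1 - 10)/24000 + (V_1 - 0)/39 + (V_1 - 0)/1500 = 0
Collecting terms: 0.02635 × V_1 = 0.0004167  =>  V_1 = 0.01581 V
V_th = V_1 - V_2 = 0.01581 - 0 = 0.01581 V
Step 2 — R_th: zero the source — replace V1 by a short circuit (node 2 merges into node 0) — and find the resistance seen between A (node 1) and B (node 0).
Reduce the network between node 1 (A) and node 0 (B) by series/parallel combination:
  Rp1 = R1 ‖ R2 ‖ R3 (parallel, all between nodes 0 and 1) = 1/(1/24000 + 1/39 + 1/1500) = 37.95 Ω
R_th = 37.95 Ω
I_n = V_th/R_th = 0.01581/37.95 = 0.0004167 A, and R_n = R_th = 37.95 Ω

Final answer: I_n = 0.0004167 A, R_n = 37.95 Ω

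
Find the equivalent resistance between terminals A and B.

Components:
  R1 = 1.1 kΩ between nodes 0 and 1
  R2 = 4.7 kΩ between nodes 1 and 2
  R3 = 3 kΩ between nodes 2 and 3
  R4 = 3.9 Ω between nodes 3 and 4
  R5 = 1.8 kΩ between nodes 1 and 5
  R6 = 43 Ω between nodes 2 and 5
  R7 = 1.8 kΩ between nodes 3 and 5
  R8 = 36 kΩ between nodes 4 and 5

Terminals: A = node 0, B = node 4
The network is not a plain series/parallel combination. Inject a 1 A test current into terminal A (node 0) and return it from terminal B (node 4); then R_eq = V_A / (1 A).
Nodal analysis, taking node 4 as the 0 V reference.
Current source I_test pushes 1 A into node 0 and draws it out of node 4.
KCL at each unknown node (sum of currents leaving = 0; resistances in Ω):
  Node 0: (V_0 - V_1)/1100 - 1 = 0
  Node 1: (V_1 - V_0)/1100 + (V_1 - V_2)/4700 + (V_1 - V_5)/1800 = 0
  Node 2: (V_2 - V_1)/4700 + (V_2 - V_3)/3000 + (V_2 - V_5)/43 = 0
  Node 3: (V_3 - V_2)/3000 + (V_3 - 0)/3.9 + (V_3 - V_5)/1800 = 0
  Node 5: (V_5 - V_1)/1800 + (V_5 - V_2)/43 + (V_5 - V_3)/1800 + (V_5 - 0)/36000 = 0
Collecting terms (coefficients in siemens):
  0.0009091·V_0 - 0.0009091·V_1 = 1
  0.001677·V_1 - 0.0009091·V_0 - 0.0002128·V_2 - 0.0005556·V_5 = 0
  0.0238·V_2 - 0.0002128·V_1 - 0.0003333·V_3 - 0.02326·V_5 = 0
  0.2573·V_3 - 0.0003333·V_2 - 0.0005556·V_5 = 0
  0.02439·V_5 - 0.0005556·V_1 - 0.02326·V_2 - 0.0005556·V_3 = 0
Solving these 5 simultaneous equations (Gaussian elimination) gives:
  V_0 = 3496 V, V_1 = 2396 V, V_2 = 1092 V, V_3 = 3.781 V
  V_5 = 1096 V
R_eq = V_0 / 1 A = 3496 Ω = 3.496 kΩ

Final answer: 3.496 kΩ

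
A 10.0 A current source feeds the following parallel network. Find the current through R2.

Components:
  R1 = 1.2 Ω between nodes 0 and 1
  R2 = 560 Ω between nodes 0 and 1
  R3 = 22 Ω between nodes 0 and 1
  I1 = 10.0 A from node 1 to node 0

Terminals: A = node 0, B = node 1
All resistors sit directly between nodes 0 and 1, so they are in parallel and share one voltage V; the full source current 10 A splits among them.
1/R_par = 1/1.2 + 1/560 + 1/22 = 0.8806 S  =>  R_par = 1.136 Ω
V = I × R_par = 10 × 1.136 = 11.36 V
I_R2 = V/R2 = 11.36/560 = 0.02028 A

Final answer: 0.02028 A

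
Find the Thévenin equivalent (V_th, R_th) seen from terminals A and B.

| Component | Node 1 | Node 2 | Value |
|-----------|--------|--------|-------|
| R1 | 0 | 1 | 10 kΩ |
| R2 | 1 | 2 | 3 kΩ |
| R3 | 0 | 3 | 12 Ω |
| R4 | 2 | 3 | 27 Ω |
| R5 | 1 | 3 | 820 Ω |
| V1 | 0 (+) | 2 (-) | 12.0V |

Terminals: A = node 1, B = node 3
Step 1 — V_th is the open-circuit voltage V_A - V_B (nothing connected across the terminals).
Nodal analysis, taking node 2 as the 0 V reference.
Source V1 fixes V_0 = 12 V.
KCL at each unknown node (sum of currents leaving = 0; resistances in Ω):
  Node 1: (V_1 - 12)/10000 + (V_1 - 0)/3000 + (V_1 - V_3)/820 = 0
  Node 3: (V_3 - 12)/12 + (V_3 - 0)/27 + (V_3 - V_1)/820 = 0
Collecting terms (coefficients in siemens):
  0.001653·V_1 - 0.00122·V_3 = 0.0012
  0.1216·V_3 - 0.00122·V_1 = 1
Determinant D = (0.001653)(0.1216) - (-0.00122)(-0.00122) = 0.0001995
V_1 = [(0.0012)(0.1216) - (-0.00122)(1)]/D = 6.845 V
V_3 = [(0.001653)(1) - (0.0012)(-0.00122)]/D = 8.293 V
V_th = V_1 - V_3 = 6.845 - 8.293 = -1.448 V
Step 2 — R_th: zero the source — replace V1 by a short circuit (node 2 merges into node 0) — and find the resistance seen between A (node 1) and B (node 3).
Reduce the network between node 1 (A) and node 3 (B) by series/parallel combination:
  Rp1 = R1 ‖ R2 (parallel, both between nodes 0 and 1) = 1/(1/10000 + 1/3000) = 2308 Ω
  Rp2 = R3 ‖ R4 (parallel, both between nodes 0 and 3) = 1/(1/12 + 1/27) = 8.308 Ω
  Rs1 = Rp1 + Rp2 (series, joined only at node 0) = 2308 + 8.308 = 2316 Ω
  Rp3 = R5 ‖ Rs1 (parallel, both between nodes 1 and 3) = 1/(1/820 + 1/2316) = 605.6 Ω
R_th = 605.6 Ω

Final answer: V_th = -1.448 V, R_th = 605.6 Ω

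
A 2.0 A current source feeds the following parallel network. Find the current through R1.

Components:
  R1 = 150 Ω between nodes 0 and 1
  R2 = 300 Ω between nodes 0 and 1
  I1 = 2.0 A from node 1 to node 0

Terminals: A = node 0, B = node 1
All resistors sit directly between nodes 0 and 1, so they are in parallel and share one voltage V; the full source current 2 A splits among them.
1/R_par = 1/150 + 1/300 = 0.01 S  =>  R_par = 100 Ω
V = I × R_par = 2 × 100 = 200 V
I_R1 = V/R1 = 200/150 = 1.333 A

Final answer: 1.333 A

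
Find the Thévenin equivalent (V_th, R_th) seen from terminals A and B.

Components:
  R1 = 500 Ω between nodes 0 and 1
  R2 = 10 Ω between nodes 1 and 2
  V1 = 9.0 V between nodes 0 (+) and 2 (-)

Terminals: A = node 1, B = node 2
Step 1 — V_th is the open-circuit voltage V_A - V_B (nothing connected across the terminals).
Nodal analysis, taking node 2 as the 0 V reference.
Source V1 fixes V_0 = 9 V.
KCL at each unknown node (sum of currents leaving = 0; resistances in Ω):
  Node 1: (V_1 - 9)/500 + (V_1 - 0)/10 = 0
Collecting terms: 0.102 × V_1 = 0.018  =>  V_1 = 0.1765 V
V_th = V_1 - V_2 = 0.1765 - 0 = 0.1765 V
Step 2 — R_th: zero the source — replace V1 by a short circuit (node 2 merges into node 0) — and find the resistance seen between A (node 1) and B (node 0).
Reduce the network between node 1 (A) and node 0 (B) by series/parallel combination:
  Rp1 = R1 ‖ R2 (parallel, both between nodes 0 and 1) = 1/(1/500 + 1/10) = 9.804 Ω
R_th = 9.804 Ω

Final answer: V_th = 0.1765 V, R_th = 9.804 Ω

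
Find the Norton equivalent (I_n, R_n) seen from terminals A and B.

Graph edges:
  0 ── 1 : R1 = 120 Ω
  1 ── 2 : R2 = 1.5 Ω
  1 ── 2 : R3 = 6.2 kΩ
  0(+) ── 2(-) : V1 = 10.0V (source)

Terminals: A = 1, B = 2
Find the Thévenin equivalent first; then I_n = V_th/R_th and R_n = R_th.
Step 1 — V_th is the open-circuit voltage V_A - V_B (nothing connected across the terminals).
Nodal analysis, taking node 2 as the 0 V reference.
Source V1 fixes V_0 = 10 V.
KCL at each unknown node (sum of currents leaving = 0; resistances in Ω):
  Node 1: (V_1 - 10)/120 + (V_1 - 0)/1.5 + (V_1 - 0)/6200 = 0
Collecting terms: 0.6752 × V_1 = 0.08333  =>  V_1 = 0.1234 V
V_th = V_1 - V_2 = 0.1234 - 0 = 0.1234 V
Step 2 — R_th: zero the source — replace V1 by a short circuit (node 2 merges into node 0) — and find the resistance seen between A (node 1) and B (node 0).
Reduce the network between node 1 (A) and node 0 (B) by series/parallel combination:
  Rp1 = R1 ‖ R2 ‖ R3 (parallel, all between nodes 0 and 1) = 1/(1/120 + 1/1.5 + 1/6200) = 1.481 Ω
R_th = 1.481 Ω
I_n = V_th/R_th = 0.1234/1.481 = 0.08333 A, and R_n = R_th = 1.481 Ω

Final answer: I_n = 0.08333 A, R_n = 1.481 Ω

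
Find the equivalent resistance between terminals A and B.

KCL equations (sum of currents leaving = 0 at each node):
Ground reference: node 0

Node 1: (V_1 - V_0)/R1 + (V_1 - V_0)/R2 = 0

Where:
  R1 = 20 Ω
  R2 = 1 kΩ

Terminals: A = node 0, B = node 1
Reduce the network between node 0 (A) and node 1 (B) by series/parallel combination:
  Rp1 = R1 ‖ R2 (parallel, both between nodes 0 and 1) = 1/(1/20 + 1/1000) = 19.61 Ω
R_eq = 19.61 Ω

Final answer: 19.61 Ω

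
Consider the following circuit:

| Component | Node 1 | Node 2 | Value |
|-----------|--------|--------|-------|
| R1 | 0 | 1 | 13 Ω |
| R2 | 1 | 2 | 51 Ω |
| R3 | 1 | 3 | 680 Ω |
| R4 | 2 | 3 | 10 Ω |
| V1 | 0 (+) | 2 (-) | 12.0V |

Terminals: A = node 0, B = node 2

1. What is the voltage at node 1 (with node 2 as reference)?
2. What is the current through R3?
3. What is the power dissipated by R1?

Nodal analysis, taking node 2 as the 0 V reference.
Source V1 fixes V_0 = 12 V.
KCL at each unknown node (sum of currents leaving = 0; resistances in Ω):
  Node 1: (V_1 - 12)/13 + (V_1 - 0)/51 + (V_1 - V_3)/680 = 0
  Node 3: (V_3 - V_1)/680 + (V_3 - 0)/10 = 0
Collecting terms (coefficients in siemens):
  0.098·V_1 - 0.001471·V_3 = 0.9231
  0.1015·V_3 - 0.001471·V_1 = 0
Determinant D = (0.098)(0.1015) - (-0.001471)(-0.001471) = 0.009942
V_1 = [(0.9231)(0.1015) - (-0.001471)(0)]/D = 9.421 V
V_3 = [(0.098)(0) - (0.9231)(-0.001471)]/D = 0.1365 V
Part 1:
  Read off the nodal solution: V_1 = 9.421 V
Part 2:
  I_R3 = (V_1 - V_3)/R3 = (9.421 - 0.1365)/680 = 0.01365 A
  Magnitude: I_R3 = 0.01365 A
Part 3:
  I_R1 = (V_0 - V_1)/R1 = (12 - 9.421)/13 = 0.1984 A
  P_R1 = I_R1² × R1 = (0.1984)² × 13 = 0.5116 W

Final answers:
1. V_1 = 9.421 V
2. I_R3 = 0.01365 A
3. P_R1 = 0.5116 W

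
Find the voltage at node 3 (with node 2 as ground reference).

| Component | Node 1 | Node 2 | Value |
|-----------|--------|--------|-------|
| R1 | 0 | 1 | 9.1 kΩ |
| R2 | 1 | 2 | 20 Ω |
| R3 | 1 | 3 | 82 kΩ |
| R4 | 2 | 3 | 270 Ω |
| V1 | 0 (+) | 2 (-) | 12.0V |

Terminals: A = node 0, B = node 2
Nodal analysis, taking node 2 as the 0 V reference.
Source V1 fixes V_0 = 12 V.
KCL at each unknown node (sum of currents leaving = 0; resistances in Ω):
  Node 1: (V_1 - 12)/9100 + (V_1 - 0)/20 + (V_1 - V_3)/82000 = 0
  Node 3: (V_3 - V_1)/82000 + (V_3 - 0)/270 = 0
Collecting terms (coefficients in siemens):
  0.05012·V_1 - 0.0000122·V_3 = 0.001319
  0.003716·V_3 - 0.0000122·V_1 = 0
Determinant D = (0.05012)(0.003716) - (-0.0000122)(-0.0000122) = 0.0001862
V_1 = [(0.001319)(0.003716) - (-0.0000122)(0)]/D = 0.02631 V
V_3 = [(0.05012)(0) - (0.001319)(-0.0000122)]/D = 0.00008634 V
The requested potential is V_3 = 0.00008634 V.

Final answer: V_3 = 8.634e-05 V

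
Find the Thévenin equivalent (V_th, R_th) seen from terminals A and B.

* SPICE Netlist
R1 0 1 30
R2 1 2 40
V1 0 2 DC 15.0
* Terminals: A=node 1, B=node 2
Step 1 — V_th is the open-circuit voltage V_A - V_B (nothing connected across the terminals).
Nodal analysis, taking node 2 as the 0 V reference.
Source V1 fixes V_0 = 15 V.
KCL at each unknown node (sum of currents leaving = 0; resistances in Ω):
  Node 1: (V_1 - 15)/30 + (V_1 - 0)/40 = 0
Collecting terms: 0.05833 × V_1 = 0.5  =>  V_1 = 8.571 V
V_th = V_1 - V_2 = 8.571 - 0 = 8.571 V
Step 2 — R_th: zero the source — replace V1 by a short circuit (node 2 merges into node 0) — and find the resistance seen between A (node 1) and B (node 0).
Reduce the network between node 1 (A) and node 0 (B) by series/parallel combination:
  Rp1 = R1 ‖ R2 (parallel, both between nodes 0 and 1) = 1/(1/30 + 1/40) = 17.14 Ω
R_th = 17.14 Ω

Final answer: V_th = 8.571 V, R_th = 17.14 Ω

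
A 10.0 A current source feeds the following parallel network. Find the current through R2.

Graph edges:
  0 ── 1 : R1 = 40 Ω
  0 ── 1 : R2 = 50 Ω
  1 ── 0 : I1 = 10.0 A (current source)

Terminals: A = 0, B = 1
All resistors sit directly between nodes 0 and 1, so they are in parallel and share one voltage V; the full source current 10 A splits among them.
1/R_par = 1/40 + 1/50 = 0.045 S  =>  R_par = 22.22 Ω
V = I × R_par = 10 × 22.22 = 222.2 V
I_R2 = V/R2 = 222.2/50 = 4.444 A

Final answer: 4.444 A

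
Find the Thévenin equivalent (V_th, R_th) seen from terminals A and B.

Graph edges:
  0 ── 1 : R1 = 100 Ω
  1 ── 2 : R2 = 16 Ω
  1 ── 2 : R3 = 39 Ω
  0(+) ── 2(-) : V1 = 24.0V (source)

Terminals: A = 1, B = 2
Step 1 — V_th is the open-circuit voltage V_A - V_B (nothing connected across the terminals).
Nodal analysis, taking node 2 as the 0 V reference.
Source V1 fixes V_0 = 24 V.
KCL at each unknown node (sum of currents leaving = 0; resistances in Ω):
  Node 1: (V_1 - 24)/100 + (V_1 - 0)/16 + (V_1 - 0)/39 = 0
Collecting terms: 0.09814 × V_1 = 0.24  =>  V_1 = 2.445 V
V_th = V_1 - V_2 = 2.445 - 0 = 2.445 V
Step 2 — R_th: zero the source — replace V1 by a short circuit (node 2 merges into node 0) — and find the resistance seen between A (node 1) and B (node 0).
Reduce the network between node 1 (A) and node 0 (B) by series/parallel combination:
  Rp1 = R1 ‖ R2 ‖ R3 (parallel, all between nodes 0 and 1) = 1/(1/100 + 1/16 + 1/39) = 10.19 Ω
R_th = 10.19 Ω

Final answer: V_th = 2.445 V, R_th = 10.19 Ω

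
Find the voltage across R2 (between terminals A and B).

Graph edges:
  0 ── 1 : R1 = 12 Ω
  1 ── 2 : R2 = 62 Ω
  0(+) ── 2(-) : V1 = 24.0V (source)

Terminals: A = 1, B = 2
R1 and R2 are in series across V1 (node 0 → node 1 → node 2), and the output A–B is taken across R2, so this is a voltage divider.
Series current: I = V1/(R1 + R2) = 24/(12 + 62) = 24/74 = 0.3243 A
V_R2 = I × R2 = V1 × R2/(R1 + R2) = 24 × 62/74 = 20.11 V

Final answer: 20.11 V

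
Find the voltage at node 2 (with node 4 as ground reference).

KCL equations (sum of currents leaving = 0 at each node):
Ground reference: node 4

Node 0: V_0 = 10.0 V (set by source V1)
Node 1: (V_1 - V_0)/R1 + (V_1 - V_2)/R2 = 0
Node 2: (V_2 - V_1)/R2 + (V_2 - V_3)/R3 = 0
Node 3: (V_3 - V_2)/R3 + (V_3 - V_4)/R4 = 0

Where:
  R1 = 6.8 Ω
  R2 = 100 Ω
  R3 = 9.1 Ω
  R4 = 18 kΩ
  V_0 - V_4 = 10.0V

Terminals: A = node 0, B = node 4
Nodal analysis, taking node 4 as the 0 V reference.
Source V1 fixes V_0 = 10 V.
KCL at each unknown node (sum of currents leaving = 0; resistances in Ω):
  Node 1: (V_1 - 10)/6.8 + (V_1 - V_2)/100 = 0
  Node 2: (V_2 - V_1)/100 + (V_2 - V_3)/9.1 = 0
  Node 3: (V_3 - V_2)/9.1 + (V_3 - 0)/18000 = 0
Collecting terms (coefficients in siemens):
  0.1571·V_1 - 0.01·V_2 = 1.471
  0.1199·V_2 - 0.01·V_1 - 0.1099·V_3 = 0
  0.1099·V_3 - 0.1099·V_2 = 0
Solving these 3 simultaneous equations (Gaussian elimination) gives:
  V_1 = 9.996 V, V_2 = 9.941 V, V_3 = 9.936 V
The requested potential is V_2 = 9.941 V.

Final answer: V_2 = 9.941 V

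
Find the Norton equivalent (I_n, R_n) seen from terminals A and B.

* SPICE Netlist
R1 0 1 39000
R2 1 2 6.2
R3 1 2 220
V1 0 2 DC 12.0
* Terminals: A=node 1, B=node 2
Find the Thévenin equivalent first; then I_n = V_th/R_th and R_n = R_th.
Step 1 — V_th is the open-circuit voltage V_A - V_B (nothing connected across the terminals).
Nodal analysis, taking node 2 as the 0 V reference.
Source V1 fixes V_0 = 12 V.
KCL at each unknown node (sum of currents leaving = 0; resistances in Ω):
  Node 1: (V_1 - 12)/39000 + (V_1 - 0)/6.2 + (V_1 - 0)/220 = 0
Collecting terms: 0.1659 × V_1 = 0.0003077  =>  V_1 = 0.001855 V
V_th = V_1 - V_2 = 0.001855 - 0 = 0.001855 V
Step 2 — R_th: zero the source — replace V1 by a short circuit (node 2 merges into node 0) — and find the resistance seen between A (node 1) and B (node 0).
Reduce the network between node 1 (A) and node 0 (B) by series/parallel combination:
  Rp1 = R1 ‖ R2 ‖ R3 (parallel, all between nodes 0 and 1) = 1/(1/39000 + 1/6.2 + 1/220) = 6.029 Ω
R_th = 6.029 Ω
I_n = V_th/R_th = 0.001855/6.029 = 0.0003077 A, and R_n = R_th = 6.029 Ω

Final answer: I_n = 0.0003077 A, R_n = 6.029 Ω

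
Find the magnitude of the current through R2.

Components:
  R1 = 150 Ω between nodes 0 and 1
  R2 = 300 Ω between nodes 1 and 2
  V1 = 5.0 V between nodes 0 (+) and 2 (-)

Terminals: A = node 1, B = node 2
Nodal analysis, taking node 2 as the 0 V reference.
Source V1 fixes V_0 = 5 V.
KCL at each unknown node (sum of currents leaving = 0; resistances in Ω):
  Node 1: (V_1 - 5)/150 + (V_1 - 0)/300 = 0
Collecting terms: 0.01 × V_1 = 0.03333  =>  V_1 = 3.333 V
I_R2 = (V_1 - V_2)/R2 = (3.333 - 0)/300 = 0.01111 A
|I_R2| = 0.01111 A

Final answer: |I_R2| = 0.01111 A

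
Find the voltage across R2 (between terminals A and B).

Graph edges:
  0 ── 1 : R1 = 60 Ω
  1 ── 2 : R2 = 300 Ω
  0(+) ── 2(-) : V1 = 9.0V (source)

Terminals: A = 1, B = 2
R1 and R2 are in series across V1 (node 0 → node 1 → node 2), and the output A–B is taken across R2, so this is a voltage divider.
Series current: I = V1/(R1 + R2) = 9/(60 + 300) = 9/360 = 0.025 A
V_R2 = I × R2 = V1 × R2/(R1 + R2) = 9 × 300/360 = 7.5 V

Final answer: 7.5 V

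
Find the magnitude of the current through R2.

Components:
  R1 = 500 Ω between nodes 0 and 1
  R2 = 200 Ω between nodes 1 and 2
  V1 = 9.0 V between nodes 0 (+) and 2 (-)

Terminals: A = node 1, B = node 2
Nodal analysis, taking node 2 as the 0 V reference.
Source V1 fixes V_0 = 9 V.
KCL at each unknown node (sum of currents leaving = 0; resistances in Ω):
  Node 1: (V_1 - 9)/500 + (V_1 - 0)/200 = 0
Collecting terms: 0.007 × V_1 = 0.018  =>  V_1 = 2.571 V
I_R2 = (V_1 - V_2)/R2 = (2.571 - 0)/200 = 0.01286 A
|I_R2| = 0.01286 A

Final answer: |I_R2| = 0.01286 A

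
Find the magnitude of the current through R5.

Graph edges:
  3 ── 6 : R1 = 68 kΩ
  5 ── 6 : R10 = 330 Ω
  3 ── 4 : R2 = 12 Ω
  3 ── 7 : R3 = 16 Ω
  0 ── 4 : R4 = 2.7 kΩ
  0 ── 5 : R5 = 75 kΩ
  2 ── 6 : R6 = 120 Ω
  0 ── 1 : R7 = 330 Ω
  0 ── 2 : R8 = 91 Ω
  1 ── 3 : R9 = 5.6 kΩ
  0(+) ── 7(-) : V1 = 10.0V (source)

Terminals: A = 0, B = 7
Nodal analysis, taking node 7 as the 0 V reference.
Source V1 fixes V_0 = 10 V.
KCL at each unknown node (sum of currents leaving = 0; resistances in Ω):
  Node 1: (V_1 - 10)/330 + (V_1 - V_3)/5600 = 0
  Node 2: (V_2 - V_6)/120 + (V_2 - 10)/91 = 0
  Node 3: (V_3 - V_6)/68000 + (V_3 - V_4)/12 + (V_3 - 0)/16 + (V_3 - V_1)/5600 = 0
  Node 4: (V_4 - V_3)/12 + (V_4 - 10)/2700 = 0
  Node 5: (V_5 - 10)/75000 + (V_5 - V_6)/330 = 0
  Node 6: (V_6 - V_3)/68000 + (V_6 - V_2)/120 + (V_6 - V_5)/330 = 0
Collecting terms (coefficients in siemens):
  0.003209·V_1 - 0.0001786·V_3 = 0.0303
  0.01932·V_2 - 0.008333·V_6 = 0.1099
  0.146·V_3 - 0.0001786·V_1 - 0.08333·V_4 - 0.00001471·V_6 = 0
  0.0837·V_4 - 0.08333·V_3 = 0.003704
  0.003044·V_5 - 0.00303·V_6 = 0.0001333
  0.01138·V_6 - 0.008333·V_2 - 0.00001471·V_3 - 0.00303·V_5 = 0
Solving these 6 simultaneous equations (Gaussian elimination) gives:
  V_1 = 9.448 V, V_2 = 9.987 V, V_3 = 0.08755 V, V_4 = 0.1314 V
  V_5 = 9.97 V, V_6 = 9.969 V
I_R5 = (V_0 - V_5)/R5 = (10 - 9.97)/75000 = 0.0000004059 A
|I_R5| = 0.0000004059 A

Final answer: |I_R5| = 4.059e-07 A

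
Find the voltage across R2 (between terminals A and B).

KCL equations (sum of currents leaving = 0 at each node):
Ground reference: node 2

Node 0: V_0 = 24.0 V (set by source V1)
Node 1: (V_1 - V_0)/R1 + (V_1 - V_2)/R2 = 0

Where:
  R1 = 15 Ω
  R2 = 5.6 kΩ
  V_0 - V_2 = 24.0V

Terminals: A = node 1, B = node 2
R1 and R2 are in series across V1 (node 0 → node 1 → node 2), and the output A–B is taken across R2, so this is a voltage divider.
Series current: I = V1/(R1 + R2) = 24/(15 + 5600) = 24/5615 = 0.004274 A
V_R2 = I × R2 = V1 × R2/(R1 + R2) = 24 × 5600/5615 = 23.94 V

Final answer: 23.94 V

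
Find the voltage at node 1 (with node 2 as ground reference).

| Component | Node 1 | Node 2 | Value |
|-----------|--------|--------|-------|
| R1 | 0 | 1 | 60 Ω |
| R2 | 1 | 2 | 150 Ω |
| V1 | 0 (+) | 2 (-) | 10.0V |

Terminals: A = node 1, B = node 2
Nodal analysis, taking node 2 as the 0 V reference.
Source V1 fixes V_0 = 10 V.
KCL at each unknown node (sum of currents leaving = 0; resistances in Ω):
  Node 1: (V_1 - 10)/60 + (V_1 - 0)/150 = 0
Collecting terms: 0.02333 × V_1 = 0.1667  =>  V_1 = 7.143 V
The requested potential is V_1 = 7.143 V.

Final answer: V_1 = 7.143 V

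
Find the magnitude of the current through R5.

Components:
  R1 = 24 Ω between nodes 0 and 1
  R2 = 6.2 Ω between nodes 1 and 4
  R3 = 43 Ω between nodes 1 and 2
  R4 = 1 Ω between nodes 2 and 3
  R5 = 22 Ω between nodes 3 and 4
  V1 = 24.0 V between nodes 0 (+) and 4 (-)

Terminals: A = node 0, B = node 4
Nodal analysis, taking node 4 as the 0 V reference.
Source V1 fixes V_0 = 24 V.
KCL at each unknown node (sum of currents leaving = 0; resistances in Ω):
  Node 1: (V_1 - 24)/24 + (V_1 - 0)/6.2 + (V_1 - V_2)/43 = 0
  Node 2: (V_2 - V_1)/43 + (V_2 - V_3)/1 = 0
  Node 3: (V_3 - V_2)/1 + (V_3 - 0)/22 = 0
Collecting terms (coefficients in siemens):
  0.2262·V_1 - 0.02326·V_2 = 1
  1.023·V_2 - 0.02326·V_1 - 1·V_3 = 0
  1.045·V_3 - 1·V_2 = 0
Solving these 3 simultaneous equations (Gaussian elimination) gives:
  V_1 = 4.585 V, V_2 = 1.598 V, V_3 = 1.528 V
I_R5 = (V_3 - V_4)/R5 = (1.528 - 0)/22 = 0.06947 A
|I_R5| = 0.06947 A

Final answer: |I_R5| = 0.06947 A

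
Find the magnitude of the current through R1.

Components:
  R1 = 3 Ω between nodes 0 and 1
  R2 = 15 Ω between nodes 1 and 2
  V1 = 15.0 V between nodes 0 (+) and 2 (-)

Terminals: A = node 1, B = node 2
Nodal analysis, taking node 2 as the 0 V reference.
Source V1 fixes V_0 = 15 V.
KCL at each unknown node (sum of currents leaving = 0; resistances in Ω):
  Node 1: (V_1 - 15)/3 + (V_1 - 0)/15 = 0
Collecting terms: 0.4 × V_1 = 5  =>  V_1 = 12.5 V
I_R1 = (V_0 - V_1)/R1 = (15 - 12.5)/3 = 0.8333 A
|I_R1| = 0.8333 A

Final answer: |I_R1| = 0.8333 A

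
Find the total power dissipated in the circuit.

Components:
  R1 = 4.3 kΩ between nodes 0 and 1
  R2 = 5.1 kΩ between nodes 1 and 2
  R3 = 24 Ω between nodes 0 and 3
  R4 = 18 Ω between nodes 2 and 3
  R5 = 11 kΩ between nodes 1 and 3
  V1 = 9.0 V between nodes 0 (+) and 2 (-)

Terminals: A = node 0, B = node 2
Nodal analysis, taking node 2 as the 0 V reference.
Source V1 fixes V_0 = 9 V.
KCL at each unknown node (sum of currents leaving = 0; resistances in Ω):
  Node 1: (V_1 - 9)/4300 + (V_1 - 0)/5100 + (V_1 - V_3)/11000 = 0
  Node 3: (V_3 - 9)/24 + (V_3 - 0)/18 + (V_3 - V_1)/11000 = 0
Collecting terms (coefficients in siemens):
  0.0005195·V_1 - 0.00009091·V_3 = 0.002093
  0.09731·V_3 - 0.00009091·V_1 = 0.375
Determinant D = (0.0005195)(0.09731) - (-0.00009091)(-0.00009091) = 0.00005055
V_1 = [(0.002093)(0.09731) - (-0.00009091)(0.375)]/D = 4.704 V
V_3 = [(0.0005195)(0.375) - (0.002093)(-0.00009091)]/D = 3.858 V
Power in each resistor, P = (ΔV)²/R:
  P_R1 = (9 - 4.704)²/4300 = 0.004293 W
  P_R2 = (4.704 - 0)²/5100 = 0.004338 W
  P_R3 = (9 - 3.858)²/24 = 1.102 W
  P_R4 = (0 - 3.858)²/18 = 0.8269 W
  P_R5 = (4.704 - 3.858)²/11000 = 0.00006502 W
P_total = P_R1 + P_R2 + P_R3 + P_R4 + P_R5 = 1.937 W

Final answer: 1.937 W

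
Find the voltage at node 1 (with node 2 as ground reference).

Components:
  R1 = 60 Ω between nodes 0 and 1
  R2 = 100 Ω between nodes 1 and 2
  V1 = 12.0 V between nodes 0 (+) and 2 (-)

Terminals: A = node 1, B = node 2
Nodal analysis, taking node 2 as the 0 V reference.
Source V1 fixes V_0 = 12 V.
KCL at each unknown node (sum of currents leaving = 0; resistances in Ω):
  Node 1: (V_1 - 12)/60 + (V_1 - 0)/100 = 0
Collecting terms: 0.02667 × V_1 = 0.2  =>  V_1 = 7.5 V
The requested potential is V_1 = 7.5 V.

Final answer: V_1 = 7.5 V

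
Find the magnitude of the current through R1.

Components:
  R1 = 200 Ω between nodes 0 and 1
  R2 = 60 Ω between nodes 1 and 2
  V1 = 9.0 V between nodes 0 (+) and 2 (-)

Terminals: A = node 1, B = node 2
Nodal analysis, taking node 2 as the 0 V reference.
Source V1 fixes V_0 = 9 V.
KCL at each unknown node (sum of currents leaving = 0; resistances in Ω):
  Node 1: (V_1 - 9)/200 + (V_1 - 0)/60 = 0
Collecting terms: 0.02167 × V_1 = 0.045  =>  V_1 = 2.077 V
I_R1 = (V_0 - V_1)/R1 = (9 - 2.077)/200 = 0.03462 A
|I_R1| = 0.03462 A

Final answer: |I_R1| = 0.03462 A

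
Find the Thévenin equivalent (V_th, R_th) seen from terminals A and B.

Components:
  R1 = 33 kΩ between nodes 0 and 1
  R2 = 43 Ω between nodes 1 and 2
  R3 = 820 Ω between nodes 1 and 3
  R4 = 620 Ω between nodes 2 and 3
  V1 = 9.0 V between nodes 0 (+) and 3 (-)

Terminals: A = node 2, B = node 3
Step 1 — V_th is the open-circuit voltage V_A - V_B (nothing connected across the terminals).
Nodal analysis, taking node 3 as the 0 V reference.
Source V1 fixes V_0 = 9 V.
KCL at each unknown node (sum of currents leaving = 0; resistances in Ω):
  Node 1: (V_1 - 9)/33000 + (V_1 - V_2)/43 + (V_1 - 0)/820 = 0
  Node 2: (V_2 - V_1)/43 + (V_2 - 0)/620 = 0
Collecting terms (coefficients in siemens):
  0.02451·V_1 - 0.02326·V_2 = 0.0002727
  0.02487·V_2 - 0.02326·V_1 = 0
Determinant D = (0.02451)(0.02487) - (-0.02326)(-0.02326) = 0.00006859
V_1 = [(0.0002727)(0.02487) - (-0.02326)(0)]/D = 0.09888 V
V_2 = [(0.02451)(0) - (0.0002727)(-0.02326)]/D = 0.09247 V
V_th = V_2 - V_3 = 0.09247 - 0 = 0.09247 V
Step 2 — R_th: zero the source — replace V1 by a short circuit (node 3 merges into node 0) — and find the resistance seen between A (node 2) and B (node 0).
Reduce the network between node 2 (A) and node 0 (B) by series/parallel combination:
  Rp1 = R1 ‖ R3 (parallel, both between nodes 0 and 1) = 1/(1/33000 + 1/820) = 800.1 Ω
  Rs1 = R2 + Rp1 (series, joined only at node 1) = 43 + 800.1 = 843.1 Ω
  Rp2 = R4 ‖ Rs1 (parallel, both between nodes 0 and 2) = 1/(1/620 + 1/843.1) = 357.3 Ω
R_th = 357.3 Ω

Final answer: V_th = 0.09247 V, R_th = 357.3 Ω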